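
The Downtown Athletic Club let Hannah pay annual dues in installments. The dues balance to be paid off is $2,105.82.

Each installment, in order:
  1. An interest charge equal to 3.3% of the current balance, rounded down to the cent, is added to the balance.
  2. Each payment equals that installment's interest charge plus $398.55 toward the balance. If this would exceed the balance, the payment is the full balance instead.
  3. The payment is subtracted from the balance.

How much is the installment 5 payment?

Installment 1: opening $2,105.82; interest $69.49 → $2,175.31; payment $468.04; balance $1,707.27
Installment 2: opening $1,707.27; interest $56.33 → $1,763.60; payment $454.88; balance $1,308.72
Installment 3: opening $1,308.72; interest $43.18 → $1,351.90; payment $441.73; balance $910.17
Installment 4: opening $910.17; interest $30.03 → $940.20; payment $428.58; balance $511.62
Installment 5: opening $511.62; interest $16.88 → $528.50; payment $415.43; balance $113.07

$415.43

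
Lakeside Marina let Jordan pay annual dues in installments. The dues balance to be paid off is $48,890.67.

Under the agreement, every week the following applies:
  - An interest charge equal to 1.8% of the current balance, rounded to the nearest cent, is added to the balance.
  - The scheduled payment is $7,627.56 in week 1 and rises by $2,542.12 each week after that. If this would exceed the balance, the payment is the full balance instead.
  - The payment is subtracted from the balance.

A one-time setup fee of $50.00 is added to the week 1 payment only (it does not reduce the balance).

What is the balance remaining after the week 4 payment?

$5,726.47

Week 1: $48,890.67 +$880.03 interest = $49,770.70; pay $7,627.56 (+ $50.00 fee) → $42,143.14
Week 2: $42,143.14 +$758.58 interest = $42,901.72; pay $10,169.68 → $32,732.04
Week 3: $32,732.04 +$589.18 interest = $33,321.22; pay $12,711.80 → $20,609.42
Week 4: $20,609.42 +$370.97 interest = $20,980.39; pay $15,253.92 → $5,726.47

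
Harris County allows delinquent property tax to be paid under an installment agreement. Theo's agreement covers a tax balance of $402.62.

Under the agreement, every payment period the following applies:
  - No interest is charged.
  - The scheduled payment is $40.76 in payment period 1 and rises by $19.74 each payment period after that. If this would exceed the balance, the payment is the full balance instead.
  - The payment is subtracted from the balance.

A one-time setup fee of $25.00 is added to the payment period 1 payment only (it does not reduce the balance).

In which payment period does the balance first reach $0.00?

6

Payment period 1: opening $402.62; payment $40.76 (+ $25.00 fee); balance $361.86
Payment period 2: opening $361.86; payment $60.50; balance $301.36
Payment period 3: opening $301.36; payment $80.24; balance $221.12
Payment period 4: opening $221.12; payment $99.98; balance $121.14
Payment period 5: opening $121.14; payment $119.72; balance $1.42
Payment period 6: opening $1.42; payment $1.42; balance $0.00
Balance reaches $0.00 in payment period 6.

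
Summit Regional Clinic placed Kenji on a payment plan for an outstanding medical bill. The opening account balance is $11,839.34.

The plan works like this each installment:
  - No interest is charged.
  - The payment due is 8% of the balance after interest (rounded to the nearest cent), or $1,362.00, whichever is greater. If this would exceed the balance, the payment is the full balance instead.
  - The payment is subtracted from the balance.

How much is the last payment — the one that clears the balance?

$943.34

# | Opening | Payment | End bal
1 | $11,839.34 | $1,362.00 | $10,477.34
2 | $10,477.34 | $1,362.00 | $9,115.34
3 | $9,115.34 | $1,362.00 | $7,753.34
4 | $7,753.34 | $1,362.00 | $6,391.34
5 | $6,391.34 | $1,362.00 | $5,029.34
6 | $5,029.34 | $1,362.00 | $3,667.34
7 | $3,667.34 | $1,362.00 | $2,305.34
8 | $2,305.34 | $1,362.00 | $943.34
9 | $943.34 | $943.34 | $0.00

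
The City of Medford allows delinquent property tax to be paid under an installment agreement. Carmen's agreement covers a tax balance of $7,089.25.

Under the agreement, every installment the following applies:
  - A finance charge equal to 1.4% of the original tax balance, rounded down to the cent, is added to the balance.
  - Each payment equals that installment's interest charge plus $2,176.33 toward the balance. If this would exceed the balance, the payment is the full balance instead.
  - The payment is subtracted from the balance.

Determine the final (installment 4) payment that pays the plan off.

$659.50

Installment 1: opening $7,089.25; interest $99.24 → $7,188.49; payment $2,275.57; balance $4,912.92
Installment 2: opening $4,912.92; interest $99.24 → $5,012.16; payment $2,275.57; balance $2,736.59
Installment 3: opening $2,736.59; interest $99.24 → $2,835.83; payment $2,275.57; balance $560.26
Installment 4: opening $560.26; interest $99.24 → $659.50; payment $659.50; balance $0.00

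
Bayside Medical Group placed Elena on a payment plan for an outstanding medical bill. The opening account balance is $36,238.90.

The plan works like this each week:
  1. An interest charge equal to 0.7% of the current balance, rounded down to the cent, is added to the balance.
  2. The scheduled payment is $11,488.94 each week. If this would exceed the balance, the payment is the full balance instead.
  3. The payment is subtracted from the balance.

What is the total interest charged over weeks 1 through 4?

$540.58

Week 1: opening $36,238.90; interest $253.67 → $36,492.57; payment $11,488.94; balance $25,003.63
Week 2: opening $25,003.63; interest $175.02 → $25,178.65; payment $11,488.94; balance $13,689.71
Week 3: opening $13,689.71; interest $95.82 → $13,785.53; payment $11,488.94; balance $2,296.59
Week 4: opening $2,296.59; interest $16.07 → $2,312.66; payment $2,312.66; balance $0.00
Total interest: $253.67 + $175.02 + $95.82 + $16.07 = $540.58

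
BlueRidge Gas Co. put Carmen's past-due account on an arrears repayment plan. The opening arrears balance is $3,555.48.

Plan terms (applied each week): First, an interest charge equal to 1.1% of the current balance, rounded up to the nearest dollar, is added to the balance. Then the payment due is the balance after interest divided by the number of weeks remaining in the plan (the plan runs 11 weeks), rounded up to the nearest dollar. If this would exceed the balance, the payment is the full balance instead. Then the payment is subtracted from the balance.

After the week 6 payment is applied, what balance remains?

Week 1: $3,555.48 +$40.00 interest = $3,595.48; pay $327.00 → $3,268.48
Week 2: $3,268.48 +$36.00 interest = $3,304.48; pay $331.00 → $2,973.48
Week 3: $2,973.48 +$33.00 interest = $3,006.48; pay $335.00 → $2,671.48
Week 4: $2,671.48 +$30.00 interest = $2,701.48; pay $338.00 → $2,363.48
Week 5: $2,363.48 +$26.00 interest = $2,389.48; pay $342.00 → $2,047.48
Week 6: $2,047.48 +$23.00 interest = $2,070.48; pay $346.00 → $1,724.48

$1,724.48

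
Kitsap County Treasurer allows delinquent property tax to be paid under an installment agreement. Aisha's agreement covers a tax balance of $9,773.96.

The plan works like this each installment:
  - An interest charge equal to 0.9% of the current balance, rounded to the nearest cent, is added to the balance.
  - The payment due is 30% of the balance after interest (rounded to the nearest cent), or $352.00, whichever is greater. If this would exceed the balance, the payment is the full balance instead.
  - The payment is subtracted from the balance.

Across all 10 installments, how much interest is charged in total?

Installment 1: opening $9,773.96; interest $87.97 → $9,861.93; payment $2,958.58; balance $6,903.35
Installment 2: opening $6,903.35; interest $62.13 → $6,965.48; payment $2,089.64; balance $4,875.84
Installment 3: opening $4,875.84; interest $43.88 → $4,919.72; payment $1,475.92; balance $3,443.80
Installment 4: opening $3,443.80; interest $30.99 → $3,474.79; payment $1,042.44; balance $2,432.35
Installment 5: opening $2,432.35; interest $21.89 → $2,454.24; payment $736.27; balance $1,717.97
Installment 6: opening $1,717.97; interest $15.46 → $1,733.43; payment $520.03; balance $1,213.40
Installment 7: opening $1,213.40; interest $10.92 → $1,224.32; payment $367.30; balance $857.02
Installment 8: opening $857.02; interest $7.71 → $864.73; payment $352.00; balance $512.73
Installment 9: opening $512.73; interest $4.61 → $517.34; payment $352.00; balance $165.34
Installment 10: opening $165.34; interest $1.49 → $166.83; payment $166.83; balance $0.00
Total interest: $87.97 + $62.13 + $43.88 + $30.99 + $21.89 + $15.46 + $10.92 + $7.71 + $4.61 + $1.49 = $287.05

$287.05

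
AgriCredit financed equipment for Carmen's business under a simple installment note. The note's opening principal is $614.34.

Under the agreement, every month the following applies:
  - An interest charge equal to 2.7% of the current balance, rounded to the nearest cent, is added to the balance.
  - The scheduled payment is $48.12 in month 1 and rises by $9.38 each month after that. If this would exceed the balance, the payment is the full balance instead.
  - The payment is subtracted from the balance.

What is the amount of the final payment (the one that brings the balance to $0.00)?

# | Opening | Interest | Payment | End bal
1 | $614.34 | $16.59 | $48.12 | $582.81
2 | $582.81 | $15.74 | $57.50 | $541.05
3 | $541.05 | $14.61 | $66.88 | $488.78
4 | $488.78 | $13.20 | $76.26 | $425.72
5 | $425.72 | $11.49 | $85.64 | $351.57
6 | $351.57 | $9.49 | $95.02 | $266.04
7 | $266.04 | $7.18 | $104.40 | $168.82
8 | $168.82 | $4.56 | $113.78 | $59.60
9 | $59.60 | $1.61 | $61.21 | $0.00

$61.21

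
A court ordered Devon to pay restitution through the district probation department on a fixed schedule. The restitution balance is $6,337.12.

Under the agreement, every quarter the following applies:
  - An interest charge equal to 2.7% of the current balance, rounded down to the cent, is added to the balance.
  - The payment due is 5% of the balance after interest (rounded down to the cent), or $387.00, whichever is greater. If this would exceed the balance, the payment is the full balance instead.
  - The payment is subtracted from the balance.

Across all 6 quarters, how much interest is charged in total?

$935.93

Quarter 1: opening $6,337.12; interest $171.10 → $6,508.22; payment $387.00; balance $6,121.22
Quarter 2: opening $6,121.22; interest $165.27 → $6,286.49; payment $387.00; balance $5,899.49
Quarter 3: opening $5,899.49; interest $159.28 → $6,058.77; payment $387.00; balance $5,671.77
Quarter 4: opening $5,671.77; interest $153.13 → $5,824.90; payment $387.00; balance $5,437.90
Quarter 5: opening $5,437.90; interest $146.82 → $5,584.72; payment $387.00; balance $5,197.72
Quarter 6: opening $5,197.72; interest $140.33 → $5,338.05; payment $387.00; balance $4,951.05
Total interest: $171.10 + $165.27 + $159.28 + $153.13 + $146.82 + $140.33 = $935.93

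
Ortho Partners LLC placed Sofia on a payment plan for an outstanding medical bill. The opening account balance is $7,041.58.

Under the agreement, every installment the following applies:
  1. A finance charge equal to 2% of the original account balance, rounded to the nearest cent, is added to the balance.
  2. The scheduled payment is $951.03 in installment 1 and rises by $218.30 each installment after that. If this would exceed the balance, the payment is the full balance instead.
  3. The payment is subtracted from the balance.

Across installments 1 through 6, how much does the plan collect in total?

$7,886.56

Installment 1: $7,041.58 +$140.83 interest = $7,182.41; pay $951.03 → $6,231.38
Installment 2: $6,231.38 +$140.83 interest = $6,372.21; pay $1,169.33 → $5,202.88
Installment 3: $5,202.88 +$140.83 interest = $5,343.71; pay $1,387.63 → $3,956.08
Installment 4: $3,956.08 +$140.83 interest = $4,096.91; pay $1,605.93 → $2,490.98
Installment 5: $2,490.98 +$140.83 interest = $2,631.81; pay $1,824.23 → $807.58
Installment 6: $807.58 +$140.83 interest = $948.41; pay $948.41 → $0.00
Total paid: $7,886.56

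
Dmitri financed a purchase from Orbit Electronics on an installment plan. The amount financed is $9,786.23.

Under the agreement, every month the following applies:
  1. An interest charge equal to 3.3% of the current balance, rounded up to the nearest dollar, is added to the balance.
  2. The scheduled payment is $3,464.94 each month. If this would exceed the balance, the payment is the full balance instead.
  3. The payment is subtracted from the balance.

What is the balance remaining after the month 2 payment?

$3,399.35

# | Opening | Interest | Payment | End bal
1 | $9,786.23 | $323.00 | $3,464.94 | $6,644.29
2 | $6,644.29 | $220.00 | $3,464.94 | $3,399.35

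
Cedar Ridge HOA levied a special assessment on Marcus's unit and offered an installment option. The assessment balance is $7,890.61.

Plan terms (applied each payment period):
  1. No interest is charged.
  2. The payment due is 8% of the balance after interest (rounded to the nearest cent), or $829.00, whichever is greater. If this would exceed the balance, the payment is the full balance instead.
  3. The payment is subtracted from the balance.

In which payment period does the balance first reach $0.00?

Payment period 1: $7,890.61 − $829.00 → $7,061.61
Payment period 2: $7,061.61 − $829.00 → $6,232.61
Payment period 3: $6,232.61 − $829.00 → $5,403.61
Payment period 4: $5,403.61 − $829.00 → $4,574.61
Payment period 5: $4,574.61 − $829.00 → $3,745.61
Payment period 6: $3,745.61 − $829.00 → $2,916.61
Payment period 7: $2,916.61 − $829.00 → $2,087.61
Payment period 8: $2,087.61 − $829.00 → $1,258.61
Payment period 9: $1,258.61 − $829.00 → $429.61
Payment period 10: $429.61 − $429.61 → $0.00
Balance reaches $0.00 in payment period 10.

10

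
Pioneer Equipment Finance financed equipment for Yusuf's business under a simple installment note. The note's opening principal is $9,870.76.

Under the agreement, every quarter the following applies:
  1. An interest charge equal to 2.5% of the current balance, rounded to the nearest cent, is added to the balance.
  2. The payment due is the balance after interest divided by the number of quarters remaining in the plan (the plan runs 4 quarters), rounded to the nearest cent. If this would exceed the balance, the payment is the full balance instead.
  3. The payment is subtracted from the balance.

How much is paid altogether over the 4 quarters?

Quarter 1: $9,870.76 +$246.77 interest = $10,117.53; pay $2,529.38 → $7,588.15
Quarter 2: $7,588.15 +$189.70 interest = $7,777.85; pay $2,592.62 → $5,185.23
Quarter 3: $5,185.23 +$129.63 interest = $5,314.86; pay $2,657.43 → $2,657.43
Quarter 4: $2,657.43 +$66.44 interest = $2,723.87; pay $2,723.87 → $0.00
Total paid: $10,503.30

$10,503.30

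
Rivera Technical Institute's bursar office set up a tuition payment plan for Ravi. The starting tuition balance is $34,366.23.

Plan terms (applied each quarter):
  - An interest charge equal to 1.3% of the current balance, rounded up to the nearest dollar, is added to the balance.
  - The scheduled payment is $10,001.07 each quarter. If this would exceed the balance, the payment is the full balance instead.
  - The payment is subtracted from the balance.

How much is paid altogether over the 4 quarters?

Quarter 1: opening $34,366.23; interest $447.00 → $34,813.23; payment $10,001.07; balance $24,812.16
Quarter 2: opening $24,812.16; interest $323.00 → $25,135.16; payment $10,001.07; balance $15,134.09
Quarter 3: opening $15,134.09; interest $197.00 → $15,331.09; payment $10,001.07; balance $5,330.02
Quarter 4: opening $5,330.02; interest $70.00 → $5,400.02; payment $5,400.02; balance $0.00
Total paid: $35,403.23

$35,403.23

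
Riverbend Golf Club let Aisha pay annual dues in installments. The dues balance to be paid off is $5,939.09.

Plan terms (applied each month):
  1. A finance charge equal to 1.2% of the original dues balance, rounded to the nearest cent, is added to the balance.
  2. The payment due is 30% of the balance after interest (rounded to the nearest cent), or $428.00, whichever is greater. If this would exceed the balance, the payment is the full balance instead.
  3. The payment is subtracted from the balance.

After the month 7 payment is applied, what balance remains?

$423.07

# | Opening | Interest | Payment | End bal
1 | $5,939.09 | $71.27 | $1,803.11 | $4,207.25
2 | $4,207.25 | $71.27 | $1,283.56 | $2,994.96
3 | $2,994.96 | $71.27 | $919.87 | $2,146.36
4 | $2,146.36 | $71.27 | $665.29 | $1,552.34
5 | $1,552.34 | $71.27 | $487.08 | $1,136.53
6 | $1,136.53 | $71.27 | $428.00 | $779.80
7 | $779.80 | $71.27 | $428.00 | $423.07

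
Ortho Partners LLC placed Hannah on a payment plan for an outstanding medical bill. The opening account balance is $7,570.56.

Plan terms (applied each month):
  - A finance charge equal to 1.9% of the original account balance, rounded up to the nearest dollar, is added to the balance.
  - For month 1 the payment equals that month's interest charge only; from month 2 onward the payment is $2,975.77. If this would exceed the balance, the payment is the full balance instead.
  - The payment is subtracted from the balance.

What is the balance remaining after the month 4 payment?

# | Opening | Interest | Payment | End bal
1 | $7,570.56 | $144.00 | $144.00 | $7,570.56
2 | $7,570.56 | $144.00 | $2,975.77 | $4,738.79
3 | $4,738.79 | $144.00 | $2,975.77 | $1,907.02
4 | $1,907.02 | $144.00 | $2,051.02 | $0.00

$0.00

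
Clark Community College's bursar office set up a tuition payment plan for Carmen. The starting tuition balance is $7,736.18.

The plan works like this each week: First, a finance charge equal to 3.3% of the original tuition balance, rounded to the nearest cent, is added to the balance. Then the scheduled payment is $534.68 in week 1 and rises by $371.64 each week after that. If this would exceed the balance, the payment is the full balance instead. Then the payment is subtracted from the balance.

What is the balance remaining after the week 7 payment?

Week 1: $7,736.18 +$255.29 interest = $7,991.47; pay $534.68 → $7,456.79
Week 2: $7,456.79 +$255.29 interest = $7,712.08; pay $906.32 → $6,805.76
Week 3: $6,805.76 +$255.29 interest = $7,061.05; pay $1,277.96 → $5,783.09
Week 4: $5,783.09 +$255.29 interest = $6,038.38; pay $1,649.60 → $4,388.78
Week 5: $4,388.78 +$255.29 interest = $4,644.07; pay $2,021.24 → $2,622.83
Week 6: $2,622.83 +$255.29 interest = $2,878.12; pay $2,392.88 → $485.24
Week 7: $485.24 +$255.29 interest = $740.53; pay $740.53 → $0.00

$0.00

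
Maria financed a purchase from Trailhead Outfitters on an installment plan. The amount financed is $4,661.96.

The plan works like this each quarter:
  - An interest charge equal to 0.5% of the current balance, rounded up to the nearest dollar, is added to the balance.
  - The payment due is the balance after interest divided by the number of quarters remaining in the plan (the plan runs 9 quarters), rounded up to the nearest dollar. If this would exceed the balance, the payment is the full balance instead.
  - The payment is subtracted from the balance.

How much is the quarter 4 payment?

$529.00

# | Opening | Interest | Payment | End bal
1 | $4,661.96 | $24.00 | $521.00 | $4,164.96
2 | $4,164.96 | $21.00 | $524.00 | $3,661.96
3 | $3,661.96 | $19.00 | $526.00 | $3,154.96
4 | $3,154.96 | $16.00 | $529.00 | $2,641.96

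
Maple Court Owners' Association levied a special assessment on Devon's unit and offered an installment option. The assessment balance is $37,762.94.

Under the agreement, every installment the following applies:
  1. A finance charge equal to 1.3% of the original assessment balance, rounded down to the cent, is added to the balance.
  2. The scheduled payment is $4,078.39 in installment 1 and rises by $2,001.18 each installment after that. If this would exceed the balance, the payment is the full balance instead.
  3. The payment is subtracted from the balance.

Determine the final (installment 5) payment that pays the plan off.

# | Opening | Interest | Payment | End bal
1 | $37,762.94 | $490.91 | $4,078.39 | $34,175.46
2 | $34,175.46 | $490.91 | $6,079.57 | $28,586.80
3 | $28,586.80 | $490.91 | $8,080.75 | $20,996.96
4 | $20,996.96 | $490.91 | $10,081.93 | $11,405.94
5 | $11,405.94 | $490.91 | $11,896.85 | $0.00

$11,896.85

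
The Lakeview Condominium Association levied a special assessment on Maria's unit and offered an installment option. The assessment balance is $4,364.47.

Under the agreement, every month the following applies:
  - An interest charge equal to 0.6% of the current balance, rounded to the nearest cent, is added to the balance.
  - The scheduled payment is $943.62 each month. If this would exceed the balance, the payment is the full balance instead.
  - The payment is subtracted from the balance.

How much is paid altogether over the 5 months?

$4,440.02

Month 1: $4,364.47 +$26.19 interest = $4,390.66; pay $943.62 → $3,447.04
Month 2: $3,447.04 +$20.68 interest = $3,467.72; pay $943.62 → $2,524.10
Month 3: $2,524.10 +$15.14 interest = $2,539.24; pay $943.62 → $1,595.62
Month 4: $1,595.62 +$9.57 interest = $1,605.19; pay $943.62 → $661.57
Month 5: $661.57 +$3.97 interest = $665.54; pay $665.54 → $0.00
Total paid: $4,440.02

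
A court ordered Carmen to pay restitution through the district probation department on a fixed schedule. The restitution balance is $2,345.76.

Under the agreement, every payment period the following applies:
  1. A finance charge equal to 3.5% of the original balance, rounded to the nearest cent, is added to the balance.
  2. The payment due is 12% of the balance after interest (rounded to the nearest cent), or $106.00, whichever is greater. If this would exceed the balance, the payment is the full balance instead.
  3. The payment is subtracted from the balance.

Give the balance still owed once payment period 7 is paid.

Payment period 1: $2,345.76 +$82.10 interest = $2,427.86; pay $291.34 → $2,136.52
Payment period 2: $2,136.52 +$82.10 interest = $2,218.62; pay $266.23 → $1,952.39
Payment period 3: $1,952.39 +$82.10 interest = $2,034.49; pay $244.14 → $1,790.35
Payment period 4: $1,790.35 +$82.10 interest = $1,872.45; pay $224.69 → $1,647.76
Payment period 5: $1,647.76 +$82.10 interest = $1,729.86; pay $207.58 → $1,522.28
Payment period 6: $1,522.28 +$82.10 interest = $1,604.38; pay $192.53 → $1,411.85
Payment period 7: $1,411.85 +$82.10 interest = $1,493.95; pay $179.27 → $1,314.68

$1,314.68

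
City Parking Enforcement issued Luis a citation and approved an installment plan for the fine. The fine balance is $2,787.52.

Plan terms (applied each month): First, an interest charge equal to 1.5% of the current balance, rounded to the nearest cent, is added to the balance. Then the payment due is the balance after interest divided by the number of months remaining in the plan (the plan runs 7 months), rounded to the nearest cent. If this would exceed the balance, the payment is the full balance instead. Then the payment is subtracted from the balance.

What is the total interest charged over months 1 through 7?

$172.36

Month 1: opening $2,787.52; interest $41.81 → $2,829.33; payment $404.19; balance $2,425.14
Month 2: opening $2,425.14; interest $36.38 → $2,461.52; payment $410.25; balance $2,051.27
Month 3: opening $2,051.27; interest $30.77 → $2,082.04; payment $416.41; balance $1,665.63
Month 4: opening $1,665.63; interest $24.98 → $1,690.61; payment $422.65; balance $1,267.96
Month 5: opening $1,267.96; interest $19.02 → $1,286.98; payment $428.99; balance $857.99
Month 6: opening $857.99; interest $12.87 → $870.86; payment $435.43; balance $435.43
Month 7: opening $435.43; interest $6.53 → $441.96; payment $441.96; balance $0.00
Total interest: $41.81 + $36.38 + $30.77 + $24.98 + $19.02 + $12.87 + $6.53 = $172.36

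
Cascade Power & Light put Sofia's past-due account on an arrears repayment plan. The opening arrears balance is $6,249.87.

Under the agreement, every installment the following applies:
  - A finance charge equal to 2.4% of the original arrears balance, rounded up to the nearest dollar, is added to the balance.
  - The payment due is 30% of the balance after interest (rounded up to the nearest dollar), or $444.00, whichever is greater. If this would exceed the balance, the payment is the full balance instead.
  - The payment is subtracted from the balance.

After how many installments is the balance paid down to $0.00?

10

Installment 1: $6,249.87 +$150.00 interest = $6,399.87; pay $1,920.00 → $4,479.87
Installment 2: $4,479.87 +$150.00 interest = $4,629.87; pay $1,389.00 → $3,240.87
Installment 3: $3,240.87 +$150.00 interest = $3,390.87; pay $1,018.00 → $2,372.87
Installment 4: $2,372.87 +$150.00 interest = $2,522.87; pay $757.00 → $1,765.87
Installment 5: $1,765.87 +$150.00 interest = $1,915.87; pay $575.00 → $1,340.87
Installment 6: $1,340.87 +$150.00 interest = $1,490.87; pay $448.00 → $1,042.87
Installment 7: $1,042.87 +$150.00 interest = $1,192.87; pay $444.00 → $748.87
Installment 8: $748.87 +$150.00 interest = $898.87; pay $444.00 → $454.87
Installment 9: $454.87 +$150.00 interest = $604.87; pay $444.00 → $160.87
Installment 10: $160.87 +$150.00 interest = $310.87; pay $310.87 → $0.00
Balance reaches $0.00 in installment 10.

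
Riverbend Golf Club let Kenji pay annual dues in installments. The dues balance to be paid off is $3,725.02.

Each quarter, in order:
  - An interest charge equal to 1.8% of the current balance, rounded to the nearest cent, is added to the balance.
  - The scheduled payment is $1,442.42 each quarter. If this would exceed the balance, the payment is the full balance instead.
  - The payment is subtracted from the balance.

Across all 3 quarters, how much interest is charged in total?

Quarter 1: opening $3,725.02; interest $67.05 → $3,792.07; payment $1,442.42; balance $2,349.65
Quarter 2: opening $2,349.65; interest $42.29 → $2,391.94; payment $1,442.42; balance $949.52
Quarter 3: opening $949.52; interest $17.09 → $966.61; payment $966.61; balance $0.00
Total interest: $67.05 + $42.29 + $17.09 = $126.43

$126.43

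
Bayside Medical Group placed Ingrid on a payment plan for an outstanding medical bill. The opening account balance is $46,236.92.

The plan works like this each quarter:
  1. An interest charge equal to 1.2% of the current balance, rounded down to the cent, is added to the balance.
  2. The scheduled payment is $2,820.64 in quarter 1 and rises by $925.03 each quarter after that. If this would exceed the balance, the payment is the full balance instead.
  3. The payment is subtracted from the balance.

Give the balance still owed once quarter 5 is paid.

$25,270.76

Quarter 1: $46,236.92 +$554.84 interest = $46,791.76; pay $2,820.64 → $43,971.12
Quarter 2: $43,971.12 +$527.65 interest = $44,498.77; pay $3,745.67 → $40,753.10
Quarter 3: $40,753.10 +$489.03 interest = $41,242.13; pay $4,670.70 → $36,571.43
Quarter 4: $36,571.43 +$438.85 interest = $37,010.28; pay $5,595.73 → $31,414.55
Quarter 5: $31,414.55 +$376.97 interest = $31,791.52; pay $6,520.76 → $25,270.76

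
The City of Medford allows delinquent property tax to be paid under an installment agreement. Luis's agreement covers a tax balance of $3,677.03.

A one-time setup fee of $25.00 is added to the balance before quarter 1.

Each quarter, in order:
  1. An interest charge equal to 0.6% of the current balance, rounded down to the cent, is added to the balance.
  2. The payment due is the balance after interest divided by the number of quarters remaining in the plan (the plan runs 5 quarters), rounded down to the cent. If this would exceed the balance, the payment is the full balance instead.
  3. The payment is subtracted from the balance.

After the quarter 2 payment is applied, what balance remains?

Quarter 1: opening $3,702.03; interest $22.21 → $3,724.24; payment $744.84; balance $2,979.40
Quarter 2: opening $2,979.40; interest $17.87 → $2,997.27; payment $749.31; balance $2,247.96

$2,247.96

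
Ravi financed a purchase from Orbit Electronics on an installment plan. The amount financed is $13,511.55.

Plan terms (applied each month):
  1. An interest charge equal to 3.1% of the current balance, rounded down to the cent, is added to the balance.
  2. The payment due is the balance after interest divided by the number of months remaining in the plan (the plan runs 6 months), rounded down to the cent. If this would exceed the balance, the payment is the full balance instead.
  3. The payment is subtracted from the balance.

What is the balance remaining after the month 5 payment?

$2,623.29

Month 1: opening $13,511.55; interest $418.85 → $13,930.40; payment $2,321.73; balance $11,608.67
Month 2: opening $11,608.67; interest $359.86 → $11,968.53; payment $2,393.70; balance $9,574.83
Month 3: opening $9,574.83; interest $296.81 → $9,871.64; payment $2,467.91; balance $7,403.73
Month 4: opening $7,403.73; interest $229.51 → $7,633.24; payment $2,544.41; balance $5,088.83
Month 5: opening $5,088.83; interest $157.75 → $5,246.58; payment $2,623.29; balance $2,623.29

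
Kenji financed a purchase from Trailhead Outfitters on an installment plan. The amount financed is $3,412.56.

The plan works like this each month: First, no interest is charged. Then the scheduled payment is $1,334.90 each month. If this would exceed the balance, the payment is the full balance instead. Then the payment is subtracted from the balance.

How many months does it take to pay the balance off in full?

3

# | Opening | Payment | End bal
1 | $3,412.56 | $1,334.90 | $2,077.66
2 | $2,077.66 | $1,334.90 | $742.76
3 | $742.76 | $742.76 | $0.00
Balance reaches $0.00 in month 3.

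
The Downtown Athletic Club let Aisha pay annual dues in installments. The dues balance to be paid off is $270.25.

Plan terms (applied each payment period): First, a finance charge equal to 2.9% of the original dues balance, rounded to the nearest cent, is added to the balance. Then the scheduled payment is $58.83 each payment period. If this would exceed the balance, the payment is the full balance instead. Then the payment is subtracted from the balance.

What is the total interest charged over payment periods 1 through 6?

$47.04

Payment period 1: $270.25 +$7.84 interest = $278.09; pay $58.83 → $219.26
Payment period 2: $219.26 +$7.84 interest = $227.10; pay $58.83 → $168.27
Payment period 3: $168.27 +$7.84 interest = $176.11; pay $58.83 → $117.28
Payment period 4: $117.28 +$7.84 interest = $125.12; pay $58.83 → $66.29
Payment period 5: $66.29 +$7.84 interest = $74.13; pay $58.83 → $15.30
Payment period 6: $15.30 +$7.84 interest = $23.14; pay $23.14 → $0.00
Total interest: $7.84 + $7.84 + $7.84 + $7.84 + $7.84 + $7.84 = $47.04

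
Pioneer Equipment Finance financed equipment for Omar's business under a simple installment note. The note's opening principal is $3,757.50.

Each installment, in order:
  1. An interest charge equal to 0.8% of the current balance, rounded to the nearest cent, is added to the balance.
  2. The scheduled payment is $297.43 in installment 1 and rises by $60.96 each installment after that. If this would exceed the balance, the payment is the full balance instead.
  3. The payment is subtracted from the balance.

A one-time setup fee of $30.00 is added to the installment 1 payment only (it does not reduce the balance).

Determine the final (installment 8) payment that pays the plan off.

$547.36

Installment 1: $3,757.50 +$30.06 interest = $3,787.56; pay $297.43 (+ $30.00 fee) → $3,490.13
Installment 2: $3,490.13 +$27.92 interest = $3,518.05; pay $358.39 → $3,159.66
Installment 3: $3,159.66 +$25.28 interest = $3,184.94; pay $419.35 → $2,765.59
Installment 4: $2,765.59 +$22.12 interest = $2,787.71; pay $480.31 → $2,307.40
Installment 5: $2,307.40 +$18.46 interest = $2,325.86; pay $541.27 → $1,784.59
Installment 6: $1,784.59 +$14.28 interest = $1,798.87; pay $602.23 → $1,196.64
Installment 7: $1,196.64 +$9.57 interest = $1,206.21; pay $663.19 → $543.02
Installment 8: $543.02 +$4.34 interest = $547.36; pay $547.36 → $0.00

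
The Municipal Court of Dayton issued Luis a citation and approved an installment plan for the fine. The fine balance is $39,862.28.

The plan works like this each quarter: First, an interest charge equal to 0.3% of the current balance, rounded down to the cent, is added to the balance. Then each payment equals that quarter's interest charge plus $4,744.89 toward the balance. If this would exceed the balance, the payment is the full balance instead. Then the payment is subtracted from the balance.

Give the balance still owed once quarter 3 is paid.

$25,627.61

Quarter 1: $39,862.28 +$119.58 interest = $39,981.86; pay $4,864.47 → $35,117.39
Quarter 2: $35,117.39 +$105.35 interest = $35,222.74; pay $4,850.24 → $30,372.50
Quarter 3: $30,372.50 +$91.11 interest = $30,463.61; pay $4,836.00 → $25,627.61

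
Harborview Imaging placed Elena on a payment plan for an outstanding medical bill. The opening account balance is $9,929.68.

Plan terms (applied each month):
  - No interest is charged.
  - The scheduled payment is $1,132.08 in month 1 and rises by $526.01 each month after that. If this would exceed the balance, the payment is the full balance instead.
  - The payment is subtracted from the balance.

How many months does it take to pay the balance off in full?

5

Month 1: opening $9,929.68; payment $1,132.08; balance $8,797.60
Month 2: opening $8,797.60; payment $1,658.09; balance $7,139.51
Month 3: opening $7,139.51; payment $2,184.10; balance $4,955.41
Month 4: opening $4,955.41; payment $2,710.11; balance $2,245.30
Month 5: opening $2,245.30; payment $2,245.30; balance $0.00
Balance reaches $0.00 in month 5.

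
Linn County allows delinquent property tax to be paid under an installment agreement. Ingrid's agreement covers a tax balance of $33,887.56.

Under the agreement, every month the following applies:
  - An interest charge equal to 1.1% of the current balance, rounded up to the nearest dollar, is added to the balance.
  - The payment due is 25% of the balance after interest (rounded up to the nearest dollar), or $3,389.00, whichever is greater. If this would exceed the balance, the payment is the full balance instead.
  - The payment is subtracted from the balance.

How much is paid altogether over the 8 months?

Month 1: $33,887.56 +$373.00 interest = $34,260.56; pay $8,566.00 → $25,694.56
Month 2: $25,694.56 +$283.00 interest = $25,977.56; pay $6,495.00 → $19,482.56
Month 3: $19,482.56 +$215.00 interest = $19,697.56; pay $4,925.00 → $14,772.56
Month 4: $14,772.56 +$163.00 interest = $14,935.56; pay $3,734.00 → $11,201.56
Month 5: $11,201.56 +$124.00 interest = $11,325.56; pay $3,389.00 → $7,936.56
Month 6: $7,936.56 +$88.00 interest = $8,024.56; pay $3,389.00 → $4,635.56
Month 7: $4,635.56 +$51.00 interest = $4,686.56; pay $3,389.00 → $1,297.56
Month 8: $1,297.56 +$15.00 interest = $1,312.56; pay $1,312.56 → $0.00
Total paid: $35,199.56

$35,199.56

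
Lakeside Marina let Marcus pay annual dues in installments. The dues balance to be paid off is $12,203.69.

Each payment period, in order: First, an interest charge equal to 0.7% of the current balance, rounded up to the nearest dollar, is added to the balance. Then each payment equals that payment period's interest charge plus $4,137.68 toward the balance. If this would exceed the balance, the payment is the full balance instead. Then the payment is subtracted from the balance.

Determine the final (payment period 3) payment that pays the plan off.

$3,956.33

Payment period 1: opening $12,203.69; interest $86.00 → $12,289.69; payment $4,223.68; balance $8,066.01
Payment period 2: opening $8,066.01; interest $57.00 → $8,123.01; payment $4,194.68; balance $3,928.33
Payment period 3: opening $3,928.33; interest $28.00 → $3,956.33; payment $3,956.33; balance $0.00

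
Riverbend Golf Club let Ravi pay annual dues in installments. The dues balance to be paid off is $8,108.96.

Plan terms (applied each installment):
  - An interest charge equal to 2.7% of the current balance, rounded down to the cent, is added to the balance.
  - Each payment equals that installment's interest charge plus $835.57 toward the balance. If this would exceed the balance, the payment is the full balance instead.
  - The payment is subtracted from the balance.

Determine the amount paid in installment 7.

Installment 1: opening $8,108.96; interest $218.94 → $8,327.90; payment $1,054.51; balance $7,273.39
Installment 2: opening $7,273.39; interest $196.38 → $7,469.77; payment $1,031.95; balance $6,437.82
Installment 3: opening $6,437.82; interest $173.82 → $6,611.64; payment $1,009.39; balance $5,602.25
Installment 4: opening $5,602.25; interest $151.26 → $5,753.51; payment $986.83; balance $4,766.68
Installment 5: opening $4,766.68; interest $128.70 → $4,895.38; payment $964.27; balance $3,931.11
Installment 6: opening $3,931.11; interest $106.13 → $4,037.24; payment $941.70; balance $3,095.54
Installment 7: opening $3,095.54; interest $83.57 → $3,179.11; payment $919.14; balance $2,259.97

$919.14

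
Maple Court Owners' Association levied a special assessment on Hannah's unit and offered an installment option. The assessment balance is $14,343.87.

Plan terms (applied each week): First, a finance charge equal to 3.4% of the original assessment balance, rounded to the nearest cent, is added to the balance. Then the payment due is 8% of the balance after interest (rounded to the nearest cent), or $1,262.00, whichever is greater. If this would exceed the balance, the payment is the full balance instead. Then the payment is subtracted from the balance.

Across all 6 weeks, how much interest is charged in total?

Week 1: $14,343.87 +$487.69 interest = $14,831.56; pay $1,262.00 → $13,569.56
Week 2: $13,569.56 +$487.69 interest = $14,057.25; pay $1,262.00 → $12,795.25
Week 3: $12,795.25 +$487.69 interest = $13,282.94; pay $1,262.00 → $12,020.94
Week 4: $12,020.94 +$487.69 interest = $12,508.63; pay $1,262.00 → $11,246.63
Week 5: $11,246.63 +$487.69 interest = $11,734.32; pay $1,262.00 → $10,472.32
Week 6: $10,472.32 +$487.69 interest = $10,960.01; pay $1,262.00 → $9,698.01
Total interest: $487.69 + $487.69 + $487.69 + $487.69 + $487.69 + $487.69 = $2,926.14

$2,926.14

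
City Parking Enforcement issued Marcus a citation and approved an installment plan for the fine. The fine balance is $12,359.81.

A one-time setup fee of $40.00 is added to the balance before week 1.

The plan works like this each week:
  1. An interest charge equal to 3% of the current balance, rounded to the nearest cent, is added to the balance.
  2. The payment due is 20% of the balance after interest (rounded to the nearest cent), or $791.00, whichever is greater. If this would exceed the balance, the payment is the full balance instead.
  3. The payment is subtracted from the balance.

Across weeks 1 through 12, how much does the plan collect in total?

$14,233.13

Week 1: $12,399.81 +$371.99 interest = $12,771.80; pay $2,554.36 → $10,217.44
Week 2: $10,217.44 +$306.52 interest = $10,523.96; pay $2,104.79 → $8,419.17
Week 3: $8,419.17 +$252.58 interest = $8,671.75; pay $1,734.35 → $6,937.40
Week 4: $6,937.40 +$208.12 interest = $7,145.52; pay $1,429.10 → $5,716.42
Week 5: $5,716.42 +$171.49 interest = $5,887.91; pay $1,177.58 → $4,710.33
Week 6: $4,710.33 +$141.31 interest = $4,851.64; pay $970.33 → $3,881.31
Week 7: $3,881.31 +$116.44 interest = $3,997.75; pay $799.55 → $3,198.20
Week 8: $3,198.20 +$95.95 interest = $3,294.15; pay $791.00 → $2,503.15
Week 9: $2,503.15 +$75.09 interest = $2,578.24; pay $791.00 → $1,787.24
Week 10: $1,787.24 +$53.62 interest = $1,840.86; pay $791.00 → $1,049.86
Week 11: $1,049.86 +$31.50 interest = $1,081.36; pay $791.00 → $290.36
Week 12: $290.36 +$8.71 interest = $299.07; pay $299.07 → $0.00
Total paid: $14,233.13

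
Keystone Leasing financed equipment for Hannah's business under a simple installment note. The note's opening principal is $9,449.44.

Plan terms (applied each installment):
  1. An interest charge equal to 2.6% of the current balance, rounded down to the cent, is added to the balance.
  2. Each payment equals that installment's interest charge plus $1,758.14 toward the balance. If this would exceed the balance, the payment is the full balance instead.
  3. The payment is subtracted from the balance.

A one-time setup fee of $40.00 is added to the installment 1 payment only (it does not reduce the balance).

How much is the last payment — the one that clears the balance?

Installment 1: opening $9,449.44; interest $245.68 → $9,695.12; payment $2,003.82 (+ $40.00 fee); balance $7,691.30
Installment 2: opening $7,691.30; interest $199.97 → $7,891.27; payment $1,958.11; balance $5,933.16
Installment 3: opening $5,933.16; interest $154.26 → $6,087.42; payment $1,912.40; balance $4,175.02
Installment 4: opening $4,175.02; interest $108.55 → $4,283.57; payment $1,866.69; balance $2,416.88
Installment 5: opening $2,416.88; interest $62.83 → $2,479.71; payment $1,820.97; balance $658.74
Installment 6: opening $658.74; interest $17.12 → $675.86; payment $675.86; balance $0.00

$675.86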